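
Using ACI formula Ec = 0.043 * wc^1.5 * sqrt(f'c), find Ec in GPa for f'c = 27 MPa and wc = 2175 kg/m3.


Ec = 0.043 * 2175^1.5 * sqrt(27) / 1000
= 22.66 GPa

22.66


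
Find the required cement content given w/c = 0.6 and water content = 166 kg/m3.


Cement = water / (w/c)
= 166 / 0.6
= 276.7 kg/m3

276.7


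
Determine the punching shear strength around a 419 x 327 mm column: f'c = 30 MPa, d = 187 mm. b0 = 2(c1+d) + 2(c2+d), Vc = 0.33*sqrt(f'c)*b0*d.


b0 = 2*(419 + 187) + 2*(327 + 187) = 2240 mm
Vc = 0.33 * sqrt(30) * 2240 * 187 / 1000
= 757.12 kN

757.12


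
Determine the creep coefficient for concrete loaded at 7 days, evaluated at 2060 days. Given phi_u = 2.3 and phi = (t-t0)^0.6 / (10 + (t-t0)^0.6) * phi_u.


dt = 2060 - 7 = 2053
phi = 2053^0.6 / (10 + 2053^0.6) * 2.3
= 2.085

2.085


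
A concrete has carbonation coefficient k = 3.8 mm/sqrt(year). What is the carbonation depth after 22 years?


depth = k * sqrt(t)
= 3.8 * sqrt(22)
= 17.82 mm

17.82


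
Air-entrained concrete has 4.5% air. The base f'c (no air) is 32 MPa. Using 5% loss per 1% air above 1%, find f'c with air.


Strength loss = (4.5 - 1) * 5 = 17.5%
f'c = 32 * (1 - 17.5/100)
= 26.4 MPa

26.4


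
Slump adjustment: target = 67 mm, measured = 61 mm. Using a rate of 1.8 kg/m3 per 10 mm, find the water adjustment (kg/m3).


Difference = 67 - 61 = 6 mm
Water adjustment = 6 * 1.8 / 10 = 1.1 kg/m3

1.1


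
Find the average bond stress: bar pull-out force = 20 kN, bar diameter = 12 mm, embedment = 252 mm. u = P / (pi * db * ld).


u = P / (pi * db * ld)
= 20 * 1000 / (pi * 12 * 252)
= 2.105 MPa

2.105


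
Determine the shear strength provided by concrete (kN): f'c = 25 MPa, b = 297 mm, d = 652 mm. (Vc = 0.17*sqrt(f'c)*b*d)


Vc = 0.17 * sqrt(25) * 297 * 652 / 1000
= 164.6 kN

164.6


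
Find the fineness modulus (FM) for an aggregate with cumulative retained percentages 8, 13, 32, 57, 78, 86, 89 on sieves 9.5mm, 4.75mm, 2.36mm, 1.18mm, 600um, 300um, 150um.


FM = sum(cumulative % retained) / 100
= 363 / 100
= 3.63

3.63


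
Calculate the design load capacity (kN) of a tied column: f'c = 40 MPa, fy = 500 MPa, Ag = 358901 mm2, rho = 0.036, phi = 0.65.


Ast = rho * Ag = 0.036 * 358901 = 12920.436 mm2
phi*Pn = 0.65 * 0.80 * (0.85 * 40 * (358901 - 12920.436) + 500 * 12920.436) / 1000
= 9476.25 kN

9476.25


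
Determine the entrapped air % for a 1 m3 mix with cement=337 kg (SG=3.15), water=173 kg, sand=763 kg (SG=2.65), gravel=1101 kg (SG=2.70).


Vol cement = 337 / (3.15 * 1000) = 0.106984 m3
Vol water = 173 / 1000 = 0.173 m3
Vol sand = 763 / (2.65 * 1000) = 0.287925 m3
Vol gravel = 1101 / (2.70 * 1000) = 0.407778 m3
Total solid + water volume = 0.975686 m3
Air = (1 - 0.975686) * 100 = 2.43%

2.43


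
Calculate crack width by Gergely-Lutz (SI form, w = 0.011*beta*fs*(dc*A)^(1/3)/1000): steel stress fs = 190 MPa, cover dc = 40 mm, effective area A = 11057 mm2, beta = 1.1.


w = 0.011 * beta * fs * (dc * A)^(1/3) / 1000
= 0.011 * 1.1 * 190 * (40 * 11057)^(1/3) / 1000
= 0.175 mm

0.175


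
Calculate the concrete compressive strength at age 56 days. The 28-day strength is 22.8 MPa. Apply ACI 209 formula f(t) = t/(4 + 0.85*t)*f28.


f(56) = 56 / (4 + 0.85 * 56) * 22.8
= 56 / 51.6 * 22.8
= 24.74 MPa

24.74


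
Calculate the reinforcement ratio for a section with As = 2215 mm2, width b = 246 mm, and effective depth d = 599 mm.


rho = As / (b * d)
= 2215 / (246 * 599)
= 0.015

0.015


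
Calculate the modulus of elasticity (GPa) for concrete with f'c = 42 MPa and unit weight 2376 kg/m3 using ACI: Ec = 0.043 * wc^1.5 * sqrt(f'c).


Ec = 0.043 * 2376^1.5 * sqrt(42) / 1000
= 32.27 GPa

32.27


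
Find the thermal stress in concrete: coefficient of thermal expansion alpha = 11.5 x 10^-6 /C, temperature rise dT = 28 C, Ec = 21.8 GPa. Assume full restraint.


sigma = alpha * dT * Ec
= 11.5e-6 * 28 * 21.8 * 1000
= 7.02 MPa

7.02


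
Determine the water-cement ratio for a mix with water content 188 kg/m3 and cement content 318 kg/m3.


w/c = water / cement
w/c = 188 / 318 = 0.591

0.591


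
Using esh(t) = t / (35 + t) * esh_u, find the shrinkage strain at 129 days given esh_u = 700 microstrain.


esh(129) = 129 / (35 + 129) * 700
= 129 / 164 * 700
= 550.6 microstrain

550.6


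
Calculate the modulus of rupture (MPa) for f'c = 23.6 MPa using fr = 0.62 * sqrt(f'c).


fr = 0.62 * sqrt(23.6)
= 3.012 MPa

3.012


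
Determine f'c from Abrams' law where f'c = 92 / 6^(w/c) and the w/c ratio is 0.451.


f'c = 92 / 6^0.451
= 92 / 2.244
= 41.01 MPa

41.01


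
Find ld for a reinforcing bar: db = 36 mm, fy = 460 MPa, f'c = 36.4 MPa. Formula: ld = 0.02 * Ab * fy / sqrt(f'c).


Ab = pi * 36^2 / 4 = 1017.876 mm2
ld = 0.02 * 1017.876 * 460 / sqrt(36.4)
= 1552.1 mm

1552.1


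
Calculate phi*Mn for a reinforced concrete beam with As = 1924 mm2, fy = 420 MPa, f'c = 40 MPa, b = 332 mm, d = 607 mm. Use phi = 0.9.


a = As * fy / (0.85 * f'c * b)
= 1924 * 420 / (0.85 * 40 * 332)
= 71.5875 mm
Mn = As * fy * (d - a/2) / 10^6
= 461.5803 kN-m
phi*Mn = 0.9 * 461.5803 = 415.42 kN-m

415.42


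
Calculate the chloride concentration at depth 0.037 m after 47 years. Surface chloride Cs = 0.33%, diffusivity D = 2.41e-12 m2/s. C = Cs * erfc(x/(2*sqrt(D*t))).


t_seconds = 47 * 365.25 * 24 * 3600 = 1483207200.0 s
arg = 0.037 / (2 * sqrt(2.41e-12 * 1483207200.0))
= 0.3094
erfc(0.3094) = 0.6617
C = 0.33 * 0.6617 = 0.2184%

0.2184


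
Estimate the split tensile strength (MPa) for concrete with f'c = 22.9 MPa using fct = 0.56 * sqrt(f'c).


fct = 0.56 * sqrt(22.9)
= 0.56 * 4.785
= 2.68 MPa

2.68


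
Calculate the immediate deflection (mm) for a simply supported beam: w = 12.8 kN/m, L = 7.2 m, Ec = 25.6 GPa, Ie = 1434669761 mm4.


Convert: L = 7.2 m = 7200 mm, Ec = 25.6 GPa = 25600 MPa
delta = 5 * 12.8 * 7200^4 / (384 * 25600 * 1434669761)
= 12.2 mm

12.2


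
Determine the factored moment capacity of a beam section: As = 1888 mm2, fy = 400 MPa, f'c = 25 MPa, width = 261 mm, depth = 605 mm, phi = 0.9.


a = As * fy / (0.85 * f'c * b)
= 1888 * 400 / (0.85 * 25 * 261)
= 136.1641 mm
Mn = As * fy * (d - a/2) / 10^6
= 405.4804 kN-m
phi*Mn = 0.9 * 405.4804 = 364.93 kN-m

364.93


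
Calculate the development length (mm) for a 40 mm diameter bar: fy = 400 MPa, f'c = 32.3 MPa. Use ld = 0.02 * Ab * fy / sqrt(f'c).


Ab = pi * 40^2 / 4 = 1256.637 mm2
ld = 0.02 * 1256.637 * 400 / sqrt(32.3)
= 1768.9 mm

1768.9


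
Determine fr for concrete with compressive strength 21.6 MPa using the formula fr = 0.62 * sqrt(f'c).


fr = 0.62 * sqrt(21.6)
= 2.881 MPa

2.881


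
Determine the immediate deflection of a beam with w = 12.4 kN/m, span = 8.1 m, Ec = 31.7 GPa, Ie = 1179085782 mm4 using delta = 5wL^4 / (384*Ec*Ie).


Convert: L = 8.1 m = 8100 mm, Ec = 31.7 GPa = 31700 MPa
delta = 5 * 12.4 * 8100^4 / (384 * 31700 * 1179085782)
= 18.59 mm

18.59


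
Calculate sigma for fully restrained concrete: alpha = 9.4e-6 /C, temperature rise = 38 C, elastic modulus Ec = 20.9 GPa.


sigma = alpha * dT * Ec
= 9.4e-6 * 38 * 20.9 * 1000
= 7.465 MPa

7.465


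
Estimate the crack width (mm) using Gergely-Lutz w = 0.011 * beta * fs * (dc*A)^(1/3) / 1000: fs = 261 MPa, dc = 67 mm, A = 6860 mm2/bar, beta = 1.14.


w = 0.011 * beta * fs * (dc * A)^(1/3) / 1000
= 0.011 * 1.14 * 261 * (67 * 6860)^(1/3) / 1000
= 0.253 mm

0.253


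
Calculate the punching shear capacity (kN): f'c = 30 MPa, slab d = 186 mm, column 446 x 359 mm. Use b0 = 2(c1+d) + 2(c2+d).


b0 = 2*(446 + 186) + 2*(359 + 186) = 2354 mm
Vc = 0.33 * sqrt(30) * 2354 * 186 / 1000
= 791.4 kN

791.4


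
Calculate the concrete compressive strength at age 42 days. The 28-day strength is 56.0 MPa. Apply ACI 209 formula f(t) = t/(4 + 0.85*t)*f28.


f(42) = 42 / (4 + 0.85 * 42) * 56.0
= 42 / 39.7 * 56.0
= 59.24 MPa

59.24


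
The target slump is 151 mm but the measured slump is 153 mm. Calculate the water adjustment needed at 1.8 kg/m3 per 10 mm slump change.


Difference = 151 - 153 = -2 mm
Water adjustment = -2 * 1.8 / 10 = -0.4 kg/m3

-0.4


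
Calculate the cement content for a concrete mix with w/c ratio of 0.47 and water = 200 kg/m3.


Cement = water / (w/c)
= 200 / 0.47
= 425.5 kg/m3

425.5


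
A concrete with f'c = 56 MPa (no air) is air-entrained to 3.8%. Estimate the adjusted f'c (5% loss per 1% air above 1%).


Strength loss = (3.8 - 1) * 5 = 14.0%
f'c = 56 * (1 - 14.0/100)
= 48.16 MPa

48.16


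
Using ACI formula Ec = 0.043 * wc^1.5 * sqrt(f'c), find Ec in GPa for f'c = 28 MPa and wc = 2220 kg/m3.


Ec = 0.043 * 2220^1.5 * sqrt(28) / 1000
= 23.8 GPa

23.8


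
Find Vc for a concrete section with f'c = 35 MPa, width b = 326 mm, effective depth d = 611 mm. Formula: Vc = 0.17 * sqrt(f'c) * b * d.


Vc = 0.17 * sqrt(35) * 326 * 611 / 1000
= 200.33 kN

200.33


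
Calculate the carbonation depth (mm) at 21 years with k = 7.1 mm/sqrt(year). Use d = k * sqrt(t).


depth = k * sqrt(t)
= 7.1 * sqrt(21)
= 32.54 mm

32.54


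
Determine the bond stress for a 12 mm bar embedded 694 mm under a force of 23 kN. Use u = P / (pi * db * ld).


u = P / (pi * db * ld)
= 23 * 1000 / (pi * 12 * 694)
= 0.879 MPa

0.879


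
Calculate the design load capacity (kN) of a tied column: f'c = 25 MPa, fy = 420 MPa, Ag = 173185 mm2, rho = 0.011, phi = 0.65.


Ast = rho * Ag = 0.011 * 173185 = 1905.035 mm2
phi*Pn = 0.65 * 0.80 * (0.85 * 25 * (173185 - 1905.035) + 420 * 1905.035) / 1000
= 2308.7 kN

2308.7


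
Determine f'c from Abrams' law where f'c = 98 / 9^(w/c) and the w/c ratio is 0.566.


f'c = 98 / 9^0.566
= 98 / 3.468
= 28.26 MPa

28.26


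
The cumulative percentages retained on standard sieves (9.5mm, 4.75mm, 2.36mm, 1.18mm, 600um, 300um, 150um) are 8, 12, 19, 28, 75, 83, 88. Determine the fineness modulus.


FM = sum(cumulative % retained) / 100
= 313 / 100
= 3.13

3.13


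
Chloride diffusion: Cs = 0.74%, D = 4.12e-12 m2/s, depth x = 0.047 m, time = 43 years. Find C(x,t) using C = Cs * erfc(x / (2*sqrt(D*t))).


t_seconds = 43 * 365.25 * 24 * 3600 = 1356976800.0 s
arg = 0.047 / (2 * sqrt(4.12e-12 * 1356976800.0))
= 0.3143
erfc(0.3143) = 0.6567
C = 0.74 * 0.6567 = 0.486%

0.486


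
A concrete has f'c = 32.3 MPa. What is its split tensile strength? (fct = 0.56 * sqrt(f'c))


fct = 0.56 * sqrt(32.3)
= 0.56 * 5.683
= 3.183 MPa

3.183


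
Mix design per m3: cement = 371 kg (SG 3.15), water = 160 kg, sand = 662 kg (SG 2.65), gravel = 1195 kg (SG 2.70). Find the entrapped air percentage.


Vol cement = 371 / (3.15 * 1000) = 0.117778 m3
Vol water = 160 / 1000 = 0.16 m3
Vol sand = 662 / (2.65 * 1000) = 0.249811 m3
Vol gravel = 1195 / (2.70 * 1000) = 0.442593 m3
Total solid + water volume = 0.970182 m3
Air = (1 - 0.970182) * 100 = 2.98%

2.98


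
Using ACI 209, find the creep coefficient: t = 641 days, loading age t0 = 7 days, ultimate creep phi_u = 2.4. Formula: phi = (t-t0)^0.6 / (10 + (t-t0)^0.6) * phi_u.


dt = 641 - 7 = 634
phi = 634^0.6 / (10 + 634^0.6) * 2.4
= 1.986

1.986


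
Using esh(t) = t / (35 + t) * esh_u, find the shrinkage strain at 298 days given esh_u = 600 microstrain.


esh(298) = 298 / (35 + 298) * 600
= 298 / 333 * 600
= 536.9 microstrain

536.9


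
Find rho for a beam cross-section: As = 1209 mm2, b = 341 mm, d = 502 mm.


rho = As / (b * d)
= 1209 / (341 * 502)
= 0.0071

0.0071


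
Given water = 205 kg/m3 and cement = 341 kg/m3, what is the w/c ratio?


w/c = water / cement
w/c = 205 / 341 = 0.601

0.601


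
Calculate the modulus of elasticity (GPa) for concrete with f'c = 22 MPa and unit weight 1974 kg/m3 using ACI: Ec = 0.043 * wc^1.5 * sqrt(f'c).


Ec = 0.043 * 1974^1.5 * sqrt(22) / 1000
= 17.69 GPa

17.69


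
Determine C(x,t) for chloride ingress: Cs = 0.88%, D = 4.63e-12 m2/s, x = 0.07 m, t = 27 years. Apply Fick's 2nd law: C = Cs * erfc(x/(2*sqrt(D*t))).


t_seconds = 27 * 365.25 * 24 * 3600 = 852055200.0 s
arg = 0.07 / (2 * sqrt(4.63e-12 * 852055200.0))
= 0.5572
erfc(0.5572) = 0.4307
C = 0.88 * 0.4307 = 0.379%

0.379


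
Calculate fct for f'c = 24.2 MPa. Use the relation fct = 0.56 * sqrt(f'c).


fct = 0.56 * sqrt(24.2)
= 0.56 * 4.919
= 2.755 MPa

2.755


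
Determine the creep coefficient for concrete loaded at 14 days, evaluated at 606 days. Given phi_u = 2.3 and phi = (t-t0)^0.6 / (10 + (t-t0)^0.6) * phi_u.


dt = 606 - 14 = 592
phi = 592^0.6 / (10 + 592^0.6) * 2.3
= 1.89

1.89


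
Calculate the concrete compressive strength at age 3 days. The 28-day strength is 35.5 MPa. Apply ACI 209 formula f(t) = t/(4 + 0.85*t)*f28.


f(3) = 3 / (4 + 0.85 * 3) * 35.5
= 3 / 6.55 * 35.5
= 16.26 MPa

16.26


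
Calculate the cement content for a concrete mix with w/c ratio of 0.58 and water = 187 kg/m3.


Cement = water / (w/c)
= 187 / 0.58
= 322.4 kg/m3

322.4


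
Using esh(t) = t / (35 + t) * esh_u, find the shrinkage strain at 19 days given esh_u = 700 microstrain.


esh(19) = 19 / (35 + 19) * 700
= 19 / 54 * 700
= 246.3 microstrain

246.3


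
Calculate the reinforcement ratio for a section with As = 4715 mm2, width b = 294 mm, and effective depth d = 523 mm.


rho = As / (b * d)
= 4715 / (294 * 523)
= 0.0307

0.0307


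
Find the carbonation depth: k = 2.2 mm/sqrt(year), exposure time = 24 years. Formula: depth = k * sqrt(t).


depth = k * sqrt(t)
= 2.2 * sqrt(24)
= 10.78 mm

10.78


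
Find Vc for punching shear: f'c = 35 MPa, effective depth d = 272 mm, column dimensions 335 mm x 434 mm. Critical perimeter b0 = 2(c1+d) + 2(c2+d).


b0 = 2*(335 + 272) + 2*(434 + 272) = 2626 mm
Vc = 0.33 * sqrt(35) * 2626 * 272 / 1000
= 1394.48 kN

1394.48


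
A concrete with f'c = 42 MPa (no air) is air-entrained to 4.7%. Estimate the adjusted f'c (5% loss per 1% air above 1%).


Strength loss = (4.7 - 1) * 5 = 18.5%
f'c = 42 * (1 - 18.5/100)
= 34.23 MPa

34.23


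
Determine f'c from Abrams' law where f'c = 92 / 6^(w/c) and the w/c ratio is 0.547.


f'c = 92 / 6^0.547
= 92 / 2.665
= 34.53 MPa

34.53


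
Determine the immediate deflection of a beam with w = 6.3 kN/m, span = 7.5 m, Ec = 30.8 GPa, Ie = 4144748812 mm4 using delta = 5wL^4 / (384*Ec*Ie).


Convert: L = 7.5 m = 7500 mm, Ec = 30.8 GPa = 30800 MPa
delta = 5 * 6.3 * 7500^4 / (384 * 30800 * 4144748812)
= 2.03 mm

2.03


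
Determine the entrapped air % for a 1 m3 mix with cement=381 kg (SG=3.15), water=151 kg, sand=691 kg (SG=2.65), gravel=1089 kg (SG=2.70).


Vol cement = 381 / (3.15 * 1000) = 0.120952 m3
Vol water = 151 / 1000 = 0.151 m3
Vol sand = 691 / (2.65 * 1000) = 0.260755 m3
Vol gravel = 1089 / (2.70 * 1000) = 0.403333 m3
Total solid + water volume = 0.93604 m3
Air = (1 - 0.93604) * 100 = 6.4%

6.4


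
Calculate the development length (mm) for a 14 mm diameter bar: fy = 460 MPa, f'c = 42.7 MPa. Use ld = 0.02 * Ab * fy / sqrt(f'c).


Ab = pi * 14^2 / 4 = 153.938 mm2
ld = 0.02 * 153.938 * 460 / sqrt(42.7)
= 216.7 mm

216.7


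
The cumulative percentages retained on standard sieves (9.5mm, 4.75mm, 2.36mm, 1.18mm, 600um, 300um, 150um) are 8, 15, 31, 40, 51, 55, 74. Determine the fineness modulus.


FM = sum(cumulative % retained) / 100
= 274 / 100
= 2.74

2.74


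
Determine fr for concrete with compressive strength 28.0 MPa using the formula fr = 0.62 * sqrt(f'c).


fr = 0.62 * sqrt(28.0)
= 3.281 MPa

3.281


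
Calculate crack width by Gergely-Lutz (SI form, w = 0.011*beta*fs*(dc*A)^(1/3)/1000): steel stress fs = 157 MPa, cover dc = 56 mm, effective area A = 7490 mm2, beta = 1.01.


w = 0.011 * beta * fs * (dc * A)^(1/3) / 1000
= 0.011 * 1.01 * 157 * (56 * 7490)^(1/3) / 1000
= 0.131 mm

0.131


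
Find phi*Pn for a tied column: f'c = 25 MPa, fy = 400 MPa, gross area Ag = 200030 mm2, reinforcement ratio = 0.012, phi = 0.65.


Ast = rho * Ag = 0.012 * 200030 = 2400.36 mm2
phi*Pn = 0.65 * 0.80 * (0.85 * 25 * (200030 - 2400.36) + 400 * 2400.36) / 1000
= 2683.08 kN

2683.08


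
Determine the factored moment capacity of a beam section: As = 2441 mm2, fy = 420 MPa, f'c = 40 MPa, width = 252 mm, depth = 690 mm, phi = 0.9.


a = As * fy / (0.85 * f'c * b)
= 2441 * 420 / (0.85 * 40 * 252)
= 119.6569 mm
Mn = As * fy * (d - a/2) / 10^6
= 646.0645 kN-m
phi*Mn = 0.9 * 646.0645 = 581.46 kN-m

581.46


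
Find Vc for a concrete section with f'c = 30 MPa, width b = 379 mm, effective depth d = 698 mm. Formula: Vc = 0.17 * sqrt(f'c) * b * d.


Vc = 0.17 * sqrt(30) * 379 * 698 / 1000
= 246.32 kN

246.32


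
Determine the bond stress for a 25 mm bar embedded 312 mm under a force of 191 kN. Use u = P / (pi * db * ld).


u = P / (pi * db * ld)
= 191 * 1000 / (pi * 25 * 312)
= 7.795 MPa

7.795


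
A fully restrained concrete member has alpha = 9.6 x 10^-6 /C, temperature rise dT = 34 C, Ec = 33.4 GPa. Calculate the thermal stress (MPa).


sigma = alpha * dT * Ec
= 9.6e-6 * 34 * 33.4 * 1000
= 10.902 MPa

10.902


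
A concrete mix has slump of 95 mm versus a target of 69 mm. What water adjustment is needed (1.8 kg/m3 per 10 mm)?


Difference = 69 - 95 = -26 mm
Water adjustment = -26 * 1.8 / 10 = -4.7 kg/m3

-4.7


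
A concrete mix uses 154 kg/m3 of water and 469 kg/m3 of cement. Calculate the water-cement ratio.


w/c = water / cement
w/c = 154 / 469 = 0.328

0.328


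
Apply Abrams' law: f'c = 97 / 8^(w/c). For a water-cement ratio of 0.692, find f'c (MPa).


f'c = 97 / 8^0.692
= 97 / 4.216
= 23.01 MPa

23.01


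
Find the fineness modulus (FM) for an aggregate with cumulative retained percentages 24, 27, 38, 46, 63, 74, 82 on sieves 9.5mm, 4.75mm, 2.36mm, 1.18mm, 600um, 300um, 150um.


FM = sum(cumulative % retained) / 100
= 354 / 100
= 3.54

3.54


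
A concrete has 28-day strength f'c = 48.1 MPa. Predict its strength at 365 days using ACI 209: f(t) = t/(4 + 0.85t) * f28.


f(365) = 365 / (4 + 0.85 * 365) * 48.1
= 365 / 314.25 * 48.1
= 55.87 MPa

55.87


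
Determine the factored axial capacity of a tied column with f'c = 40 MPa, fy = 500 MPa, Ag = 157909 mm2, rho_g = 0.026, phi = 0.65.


Ast = rho * Ag = 0.026 * 157909 = 4105.634 mm2
phi*Pn = 0.65 * 0.80 * (0.85 * 40 * (157909 - 4105.634) + 500 * 4105.634) / 1000
= 3786.71 kN

3786.71


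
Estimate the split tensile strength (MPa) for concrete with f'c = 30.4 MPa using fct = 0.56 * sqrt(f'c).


fct = 0.56 * sqrt(30.4)
= 0.56 * 5.514
= 3.088 MPa

3.088


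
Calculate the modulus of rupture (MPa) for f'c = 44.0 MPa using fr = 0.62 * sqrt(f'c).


fr = 0.62 * sqrt(44.0)
= 4.113 MPa

4.113


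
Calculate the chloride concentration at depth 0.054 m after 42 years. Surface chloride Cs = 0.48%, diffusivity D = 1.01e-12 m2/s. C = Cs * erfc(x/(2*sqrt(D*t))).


t_seconds = 42 * 365.25 * 24 * 3600 = 1325419200.0 s
arg = 0.054 / (2 * sqrt(1.01e-12 * 1325419200.0))
= 0.7379
erfc(0.7379) = 0.2967
C = 0.48 * 0.2967 = 0.1424%

0.1424


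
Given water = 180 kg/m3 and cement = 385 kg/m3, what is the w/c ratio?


w/c = water / cement
w/c = 180 / 385 = 0.468

0.468


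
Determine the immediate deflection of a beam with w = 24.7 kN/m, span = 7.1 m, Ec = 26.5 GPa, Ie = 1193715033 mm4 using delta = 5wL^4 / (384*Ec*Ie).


Convert: L = 7.1 m = 7100 mm, Ec = 26.5 GPa = 26500 MPa
delta = 5 * 24.7 * 7100^4 / (384 * 26500 * 1193715033)
= 25.84 mm

25.84


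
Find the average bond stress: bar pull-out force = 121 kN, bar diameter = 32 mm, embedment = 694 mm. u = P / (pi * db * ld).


u = P / (pi * db * ld)
= 121 * 1000 / (pi * 32 * 694)
= 1.734 MPa

1.734


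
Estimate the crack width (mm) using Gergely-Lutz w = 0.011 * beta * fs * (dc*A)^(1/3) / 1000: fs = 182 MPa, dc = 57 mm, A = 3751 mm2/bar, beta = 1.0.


w = 0.011 * beta * fs * (dc * A)^(1/3) / 1000
= 0.011 * 1.0 * 182 * (57 * 3751)^(1/3) / 1000
= 0.12 mm

0.12


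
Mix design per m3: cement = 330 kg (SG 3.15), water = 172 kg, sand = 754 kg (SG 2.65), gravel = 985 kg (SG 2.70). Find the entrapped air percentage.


Vol cement = 330 / (3.15 * 1000) = 0.104762 m3
Vol water = 172 / 1000 = 0.172 m3
Vol sand = 754 / (2.65 * 1000) = 0.284528 m3
Vol gravel = 985 / (2.70 * 1000) = 0.364815 m3
Total solid + water volume = 0.926105 m3
Air = (1 - 0.926105) * 100 = 7.39%

7.39


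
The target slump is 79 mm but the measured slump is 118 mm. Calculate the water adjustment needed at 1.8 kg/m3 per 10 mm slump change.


Difference = 79 - 118 = -39 mm
Water adjustment = -39 * 1.8 / 10 = -7.0 kg/m3

-7.0


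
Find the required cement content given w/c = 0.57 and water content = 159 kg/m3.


Cement = water / (w/c)
= 159 / 0.57
= 278.9 kg/m3

278.9


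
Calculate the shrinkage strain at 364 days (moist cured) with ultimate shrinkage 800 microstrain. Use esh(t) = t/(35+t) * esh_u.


esh(364) = 364 / (35 + 364) * 800
= 364 / 399 * 800
= 729.8 microstrain

729.8


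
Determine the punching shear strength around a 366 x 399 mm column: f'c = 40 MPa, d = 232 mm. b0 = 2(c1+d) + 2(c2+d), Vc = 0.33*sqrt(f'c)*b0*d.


b0 = 2*(366 + 232) + 2*(399 + 232) = 2458 mm
Vc = 0.33 * sqrt(40) * 2458 * 232 / 1000
= 1190.18 kN

1190.18


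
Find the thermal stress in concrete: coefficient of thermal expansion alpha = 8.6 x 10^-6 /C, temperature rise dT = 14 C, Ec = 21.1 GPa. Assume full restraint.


sigma = alpha * dT * Ec
= 8.6e-6 * 14 * 21.1 * 1000
= 2.54 MPa

2.54


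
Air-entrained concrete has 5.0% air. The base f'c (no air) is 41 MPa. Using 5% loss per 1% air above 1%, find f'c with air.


Strength loss = (5.0 - 1) * 5 = 20.0%
f'c = 41 * (1 - 20.0/100)
= 32.8 MPa

32.8


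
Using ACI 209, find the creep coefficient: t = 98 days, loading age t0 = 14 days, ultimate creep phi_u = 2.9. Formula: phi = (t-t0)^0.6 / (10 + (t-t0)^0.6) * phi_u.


dt = 98 - 14 = 84
phi = 84^0.6 / (10 + 84^0.6) * 2.9
= 1.705

1.705


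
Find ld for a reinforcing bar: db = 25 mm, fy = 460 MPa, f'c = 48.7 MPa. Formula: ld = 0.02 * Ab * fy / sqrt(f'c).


Ab = pi * 25^2 / 4 = 490.874 mm2
ld = 0.02 * 490.874 * 460 / sqrt(48.7)
= 647.1 mm

647.1


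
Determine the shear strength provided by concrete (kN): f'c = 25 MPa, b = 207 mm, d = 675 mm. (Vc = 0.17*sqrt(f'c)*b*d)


Vc = 0.17 * sqrt(25) * 207 * 675 / 1000
= 118.77 kN

118.77


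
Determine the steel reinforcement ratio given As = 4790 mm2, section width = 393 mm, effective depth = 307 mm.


rho = As / (b * d)
= 4790 / (393 * 307)
= 0.0397

0.0397


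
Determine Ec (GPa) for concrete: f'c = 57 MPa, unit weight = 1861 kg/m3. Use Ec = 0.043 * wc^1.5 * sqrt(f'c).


Ec = 0.043 * 1861^1.5 * sqrt(57) / 1000
= 26.06 GPa

26.06


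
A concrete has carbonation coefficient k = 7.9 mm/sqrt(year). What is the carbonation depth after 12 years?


depth = k * sqrt(t)
= 7.9 * sqrt(12)
= 27.37 mm

27.37


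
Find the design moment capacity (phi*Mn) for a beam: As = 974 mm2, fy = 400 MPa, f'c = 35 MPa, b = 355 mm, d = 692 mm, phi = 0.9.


a = As * fy / (0.85 * f'c * b)
= 974 * 400 / (0.85 * 35 * 355)
= 36.8896 mm
Mn = As * fy * (d - a/2) / 10^6
= 262.4171 kN-m
phi*Mn = 0.9 * 262.4171 = 236.18 kN-m

236.18


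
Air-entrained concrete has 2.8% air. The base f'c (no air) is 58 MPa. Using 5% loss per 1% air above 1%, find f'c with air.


Strength loss = (2.8 - 1) * 5 = 9.0%
f'c = 58 * (1 - 9.0/100)
= 52.78 MPa

52.78


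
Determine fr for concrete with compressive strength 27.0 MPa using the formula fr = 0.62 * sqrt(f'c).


fr = 0.62 * sqrt(27.0)
= 3.222 MPa

3.222


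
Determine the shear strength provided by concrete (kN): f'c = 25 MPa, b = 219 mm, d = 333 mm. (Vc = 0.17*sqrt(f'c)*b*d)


Vc = 0.17 * sqrt(25) * 219 * 333 / 1000
= 61.99 kN

61.99


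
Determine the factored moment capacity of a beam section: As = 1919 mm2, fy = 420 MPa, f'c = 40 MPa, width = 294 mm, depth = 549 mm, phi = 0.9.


a = As * fy / (0.85 * f'c * b)
= 1919 * 420 / (0.85 * 40 * 294)
= 80.6303 mm
Mn = As * fy * (d - a/2) / 10^6
= 409.9898 kN-m
phi*Mn = 0.9 * 409.9898 = 368.99 kN-m

368.99


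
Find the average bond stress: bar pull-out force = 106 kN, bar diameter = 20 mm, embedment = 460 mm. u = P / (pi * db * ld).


u = P / (pi * db * ld)
= 106 * 1000 / (pi * 20 * 460)
= 3.667 MPa

3.667


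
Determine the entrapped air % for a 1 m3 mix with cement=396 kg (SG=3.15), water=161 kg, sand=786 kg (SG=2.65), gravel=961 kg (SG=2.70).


Vol cement = 396 / (3.15 * 1000) = 0.125714 m3
Vol water = 161 / 1000 = 0.161 m3
Vol sand = 786 / (2.65 * 1000) = 0.296604 m3
Vol gravel = 961 / (2.70 * 1000) = 0.355926 m3
Total solid + water volume = 0.939244 m3
Air = (1 - 0.939244) * 100 = 6.08%

6.08


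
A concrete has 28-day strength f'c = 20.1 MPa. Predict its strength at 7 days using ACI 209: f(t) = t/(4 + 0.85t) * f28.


f(7) = 7 / (4 + 0.85 * 7) * 20.1
= 7 / 9.95 * 20.1
= 14.14 MPa

14.14


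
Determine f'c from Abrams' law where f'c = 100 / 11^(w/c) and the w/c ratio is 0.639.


f'c = 100 / 11^0.639
= 100 / 4.629
= 21.6 MPa

21.6


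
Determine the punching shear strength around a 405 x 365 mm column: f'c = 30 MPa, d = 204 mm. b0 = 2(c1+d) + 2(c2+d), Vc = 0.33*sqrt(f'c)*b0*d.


b0 = 2*(405 + 204) + 2*(365 + 204) = 2356 mm
Vc = 0.33 * sqrt(30) * 2356 * 204 / 1000
= 868.72 kN

868.72


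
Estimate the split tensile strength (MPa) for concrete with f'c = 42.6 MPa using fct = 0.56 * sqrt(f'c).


fct = 0.56 * sqrt(42.6)
= 0.56 * 6.527
= 3.655 MPa

3.655


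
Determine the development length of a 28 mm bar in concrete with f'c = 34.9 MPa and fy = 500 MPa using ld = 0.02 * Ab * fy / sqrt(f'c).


Ab = pi * 28^2 / 4 = 615.752 mm2
ld = 0.02 * 615.752 * 500 / sqrt(34.9)
= 1042.3 mm

1042.3


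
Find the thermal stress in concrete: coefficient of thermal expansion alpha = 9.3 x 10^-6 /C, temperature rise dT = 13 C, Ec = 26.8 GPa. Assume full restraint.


sigma = alpha * dT * Ec
= 9.3e-6 * 13 * 26.8 * 1000
= 3.24 MPa

3.24


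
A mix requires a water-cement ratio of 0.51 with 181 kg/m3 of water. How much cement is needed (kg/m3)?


Cement = water / (w/c)
= 181 / 0.51
= 354.9 kg/m3

354.9


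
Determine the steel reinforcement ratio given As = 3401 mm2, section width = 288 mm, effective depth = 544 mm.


rho = As / (b * d)
= 3401 / (288 * 544)
= 0.0217

0.0217


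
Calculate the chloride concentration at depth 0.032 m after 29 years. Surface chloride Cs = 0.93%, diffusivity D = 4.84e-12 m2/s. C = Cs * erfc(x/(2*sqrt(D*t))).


t_seconds = 29 * 365.25 * 24 * 3600 = 915170400.0 s
arg = 0.032 / (2 * sqrt(4.84e-12 * 915170400.0))
= 0.2404
erfc(0.2404) = 0.7339
C = 0.93 * 0.7339 = 0.6825%

0.6825


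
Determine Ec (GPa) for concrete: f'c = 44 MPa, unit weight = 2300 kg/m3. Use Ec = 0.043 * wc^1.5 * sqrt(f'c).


Ec = 0.043 * 2300^1.5 * sqrt(44) / 1000
= 31.46 GPa

31.46


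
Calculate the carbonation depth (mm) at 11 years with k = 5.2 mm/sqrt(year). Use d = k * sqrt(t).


depth = k * sqrt(t)
= 5.2 * sqrt(11)
= 17.25 mm

17.25


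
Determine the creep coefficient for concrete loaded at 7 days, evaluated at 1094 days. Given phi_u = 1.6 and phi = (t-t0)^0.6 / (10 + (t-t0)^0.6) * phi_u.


dt = 1094 - 7 = 1087
phi = 1087^0.6 / (10 + 1087^0.6) * 1.6
= 1.39

1.39


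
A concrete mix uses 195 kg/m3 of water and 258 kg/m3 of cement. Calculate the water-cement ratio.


w/c = water / cement
w/c = 195 / 258 = 0.756

0.756


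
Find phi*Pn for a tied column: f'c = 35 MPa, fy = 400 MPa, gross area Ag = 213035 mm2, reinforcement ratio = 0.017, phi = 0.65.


Ast = rho * Ag = 0.017 * 213035 = 3621.595 mm2
phi*Pn = 0.65 * 0.80 * (0.85 * 35 * (213035 - 3621.595) + 400 * 3621.595) / 1000
= 3992.92 kN

3992.92


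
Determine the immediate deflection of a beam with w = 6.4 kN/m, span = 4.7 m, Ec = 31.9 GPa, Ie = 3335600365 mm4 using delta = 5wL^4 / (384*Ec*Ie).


Convert: L = 4.7 m = 4700 mm, Ec = 31.9 GPa = 31900 MPa
delta = 5 * 6.4 * 4700^4 / (384 * 31900 * 3335600365)
= 0.38 mm

0.38


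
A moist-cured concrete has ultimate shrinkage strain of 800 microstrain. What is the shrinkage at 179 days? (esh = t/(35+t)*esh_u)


esh(179) = 179 / (35 + 179) * 800
= 179 / 214 * 800
= 669.2 microstrain

669.2


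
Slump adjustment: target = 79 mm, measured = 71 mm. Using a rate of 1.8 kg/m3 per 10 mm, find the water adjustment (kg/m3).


Difference = 79 - 71 = 8 mm
Water adjustment = 8 * 1.8 / 10 = 1.4 kg/m3

1.4


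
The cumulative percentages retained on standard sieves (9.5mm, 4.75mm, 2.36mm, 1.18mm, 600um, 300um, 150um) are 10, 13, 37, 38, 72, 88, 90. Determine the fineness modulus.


FM = sum(cumulative % retained) / 100
= 348 / 100
= 3.48

3.48


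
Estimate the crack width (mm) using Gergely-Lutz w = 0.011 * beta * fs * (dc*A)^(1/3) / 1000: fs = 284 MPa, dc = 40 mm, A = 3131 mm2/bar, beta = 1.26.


w = 0.011 * beta * fs * (dc * A)^(1/3) / 1000
= 0.011 * 1.26 * 284 * (40 * 3131)^(1/3) / 1000
= 0.197 mm

0.197


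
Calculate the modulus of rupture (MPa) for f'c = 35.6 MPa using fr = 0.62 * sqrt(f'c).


fr = 0.62 * sqrt(35.6)
= 3.699 MPa

3.699


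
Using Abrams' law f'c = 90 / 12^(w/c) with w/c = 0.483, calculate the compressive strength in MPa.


f'c = 90 / 12^0.483
= 90 / 3.321
= 27.1 MPa

27.1


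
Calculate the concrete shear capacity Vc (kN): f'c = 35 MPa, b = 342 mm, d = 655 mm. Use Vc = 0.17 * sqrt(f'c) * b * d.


Vc = 0.17 * sqrt(35) * 342 * 655 / 1000
= 225.29 kN

225.29


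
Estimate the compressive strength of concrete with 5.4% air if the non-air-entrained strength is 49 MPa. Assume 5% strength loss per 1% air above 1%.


Strength loss = (5.4 - 1) * 5 = 22.0%
f'c = 49 * (1 - 22.0/100)
= 38.22 MPa

38.22


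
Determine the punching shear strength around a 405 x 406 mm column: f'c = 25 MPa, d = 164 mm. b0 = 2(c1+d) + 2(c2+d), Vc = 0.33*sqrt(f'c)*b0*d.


b0 = 2*(405 + 164) + 2*(406 + 164) = 2278 mm
Vc = 0.33 * sqrt(25) * 2278 * 164 / 1000
= 616.43 kN

616.43


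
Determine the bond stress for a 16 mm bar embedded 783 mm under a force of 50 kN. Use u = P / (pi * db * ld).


u = P / (pi * db * ld)
= 50 * 1000 / (pi * 16 * 783)
= 1.27 MPa

1.27


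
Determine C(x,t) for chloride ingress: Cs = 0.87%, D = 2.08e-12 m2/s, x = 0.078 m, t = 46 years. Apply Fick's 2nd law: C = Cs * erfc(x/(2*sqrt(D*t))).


t_seconds = 46 * 365.25 * 24 * 3600 = 1451649600.0 s
arg = 0.078 / (2 * sqrt(2.08e-12 * 1451649600.0))
= 0.7097
erfc(0.7097) = 0.3155
C = 0.87 * 0.3155 = 0.2745%

0.2745


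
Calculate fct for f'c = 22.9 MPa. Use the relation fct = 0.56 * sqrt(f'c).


fct = 0.56 * sqrt(22.9)
= 0.56 * 4.785
= 2.68 MPa

2.68


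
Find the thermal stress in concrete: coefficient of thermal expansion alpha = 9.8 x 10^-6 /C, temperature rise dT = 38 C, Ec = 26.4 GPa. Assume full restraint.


sigma = alpha * dT * Ec
= 9.8e-6 * 38 * 26.4 * 1000
= 9.831 MPa

9.831


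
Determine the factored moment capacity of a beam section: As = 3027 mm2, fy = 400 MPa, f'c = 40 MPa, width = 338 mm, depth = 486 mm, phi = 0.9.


a = As * fy / (0.85 * f'c * b)
= 3027 * 400 / (0.85 * 40 * 338)
= 105.3603 mm
Mn = As * fy * (d - a/2) / 10^6
= 524.6637 kN-m
phi*Mn = 0.9 * 524.6637 = 472.2 kN-m

472.2


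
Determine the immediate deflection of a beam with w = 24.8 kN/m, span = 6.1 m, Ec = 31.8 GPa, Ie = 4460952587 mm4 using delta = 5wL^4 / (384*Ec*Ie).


Convert: L = 6.1 m = 6100 mm, Ec = 31.8 GPa = 31800 MPa
delta = 5 * 24.8 * 6100^4 / (384 * 31800 * 4460952587)
= 3.15 mm

3.15


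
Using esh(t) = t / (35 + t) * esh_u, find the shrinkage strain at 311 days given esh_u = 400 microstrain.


esh(311) = 311 / (35 + 311) * 400
= 311 / 346 * 400
= 359.5 microstrain

359.5


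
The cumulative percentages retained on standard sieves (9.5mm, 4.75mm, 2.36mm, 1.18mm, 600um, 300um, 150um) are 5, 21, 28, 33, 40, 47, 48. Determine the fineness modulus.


FM = sum(cumulative % retained) / 100
= 222 / 100
= 2.22

2.22


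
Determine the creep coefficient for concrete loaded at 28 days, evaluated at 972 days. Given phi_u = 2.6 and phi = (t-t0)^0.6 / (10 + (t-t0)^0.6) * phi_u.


dt = 972 - 28 = 944
phi = 944^0.6 / (10 + 944^0.6) * 2.6
= 2.234

2.234


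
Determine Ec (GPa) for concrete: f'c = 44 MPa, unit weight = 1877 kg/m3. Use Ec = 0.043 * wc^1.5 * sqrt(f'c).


Ec = 0.043 * 1877^1.5 * sqrt(44) / 1000
= 23.19 GPa

23.19


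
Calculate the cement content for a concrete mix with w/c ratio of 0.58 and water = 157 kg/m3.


Cement = water / (w/c)
= 157 / 0.58
= 270.7 kg/m3

270.7


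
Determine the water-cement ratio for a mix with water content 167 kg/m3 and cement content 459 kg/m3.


w/c = water / cement
w/c = 167 / 459 = 0.364

0.364


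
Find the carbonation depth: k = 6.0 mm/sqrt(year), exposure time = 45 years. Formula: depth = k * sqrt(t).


depth = k * sqrt(t)
= 6.0 * sqrt(45)
= 40.25 mm

40.25


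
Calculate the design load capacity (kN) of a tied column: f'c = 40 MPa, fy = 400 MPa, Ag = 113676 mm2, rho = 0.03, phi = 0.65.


Ast = rho * Ag = 0.03 * 113676 = 3410.28 mm2
phi*Pn = 0.65 * 0.80 * (0.85 * 40 * (113676 - 3410.28) + 400 * 3410.28) / 1000
= 2658.84 kN

2658.84


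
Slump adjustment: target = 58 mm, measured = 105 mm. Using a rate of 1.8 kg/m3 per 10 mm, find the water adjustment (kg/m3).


Difference = 58 - 105 = -47 mm
Water adjustment = -47 * 1.8 / 10 = -8.5 kg/m3

-8.5


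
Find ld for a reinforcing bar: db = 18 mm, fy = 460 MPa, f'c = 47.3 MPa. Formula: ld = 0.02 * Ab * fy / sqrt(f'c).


Ab = pi * 18^2 / 4 = 254.469 mm2
ld = 0.02 * 254.469 * 460 / sqrt(47.3)
= 340.4 mm

340.4


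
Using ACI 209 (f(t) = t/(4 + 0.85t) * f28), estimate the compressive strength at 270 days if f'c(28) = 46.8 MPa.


f(270) = 270 / (4 + 0.85 * 270) * 46.8
= 270 / 233.5 * 46.8
= 54.12 MPa

54.12


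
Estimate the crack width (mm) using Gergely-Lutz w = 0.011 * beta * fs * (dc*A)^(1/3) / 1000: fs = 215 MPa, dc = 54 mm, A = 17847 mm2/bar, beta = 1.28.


w = 0.011 * beta * fs * (dc * A)^(1/3) / 1000
= 0.011 * 1.28 * 215 * (54 * 17847)^(1/3) / 1000
= 0.299 mm

0.299


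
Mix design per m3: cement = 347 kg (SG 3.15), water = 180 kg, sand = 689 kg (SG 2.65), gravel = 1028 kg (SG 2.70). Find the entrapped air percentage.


Vol cement = 347 / (3.15 * 1000) = 0.110159 m3
Vol water = 180 / 1000 = 0.18 m3
Vol sand = 689 / (2.65 * 1000) = 0.26 m3
Vol gravel = 1028 / (2.70 * 1000) = 0.380741 m3
Total solid + water volume = 0.930899 m3
Air = (1 - 0.930899) * 100 = 6.91%

6.91


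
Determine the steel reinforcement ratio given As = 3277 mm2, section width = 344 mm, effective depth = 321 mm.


rho = As / (b * d)
= 3277 / (344 * 321)
= 0.0297

0.0297


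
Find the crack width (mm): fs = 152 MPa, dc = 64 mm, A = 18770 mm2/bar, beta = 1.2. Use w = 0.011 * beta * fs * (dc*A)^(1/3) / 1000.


w = 0.011 * beta * fs * (dc * A)^(1/3) / 1000
= 0.011 * 1.2 * 152 * (64 * 18770)^(1/3) / 1000
= 0.213 mm

0.213


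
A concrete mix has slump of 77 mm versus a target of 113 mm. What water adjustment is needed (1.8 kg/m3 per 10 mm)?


Difference = 113 - 77 = 36 mm
Water adjustment = 36 * 1.8 / 10 = 6.5 kg/m3

6.5


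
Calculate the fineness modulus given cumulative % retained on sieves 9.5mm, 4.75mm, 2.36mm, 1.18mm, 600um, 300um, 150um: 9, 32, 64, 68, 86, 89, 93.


FM = sum(cumulative % retained) / 100
= 441 / 100
= 4.41

4.41


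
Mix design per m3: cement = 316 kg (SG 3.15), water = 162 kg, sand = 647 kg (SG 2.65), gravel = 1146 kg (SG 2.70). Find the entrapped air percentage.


Vol cement = 316 / (3.15 * 1000) = 0.100317 m3
Vol water = 162 / 1000 = 0.162 m3
Vol sand = 647 / (2.65 * 1000) = 0.244151 m3
Vol gravel = 1146 / (2.70 * 1000) = 0.424444 m3
Total solid + water volume = 0.930913 m3
Air = (1 - 0.930913) * 100 = 6.91%

6.91


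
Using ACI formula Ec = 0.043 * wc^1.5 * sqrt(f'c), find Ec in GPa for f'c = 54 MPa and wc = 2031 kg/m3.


Ec = 0.043 * 2031^1.5 * sqrt(54) / 1000
= 28.92 GPa

28.92


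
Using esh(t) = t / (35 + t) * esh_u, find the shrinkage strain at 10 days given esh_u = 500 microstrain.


esh(10) = 10 / (35 + 10) * 500
= 10 / 45 * 500
= 111.1 microstrain

111.1


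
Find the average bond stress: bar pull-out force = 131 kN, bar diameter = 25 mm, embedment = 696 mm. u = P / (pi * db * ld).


u = P / (pi * db * ld)
= 131 * 1000 / (pi * 25 * 696)
= 2.396 MPa

2.396


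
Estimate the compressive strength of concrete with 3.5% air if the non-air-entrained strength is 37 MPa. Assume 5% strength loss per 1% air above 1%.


Strength loss = (3.5 - 1) * 5 = 12.5%
f'c = 37 * (1 - 12.5/100)
= 32.38 MPa

32.38


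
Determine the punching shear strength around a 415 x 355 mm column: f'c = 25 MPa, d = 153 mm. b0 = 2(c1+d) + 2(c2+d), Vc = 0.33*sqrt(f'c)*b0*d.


b0 = 2*(415 + 153) + 2*(355 + 153) = 2152 mm
Vc = 0.33 * sqrt(25) * 2152 * 153 / 1000
= 543.27 kN

543.27


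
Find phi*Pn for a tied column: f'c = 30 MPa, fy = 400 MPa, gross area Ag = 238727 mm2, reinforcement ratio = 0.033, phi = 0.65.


Ast = rho * Ag = 0.033 * 238727 = 7877.991 mm2
phi*Pn = 0.65 * 0.80 * (0.85 * 30 * (238727 - 7877.991) + 400 * 7877.991) / 1000
= 4699.68 kN

4699.68


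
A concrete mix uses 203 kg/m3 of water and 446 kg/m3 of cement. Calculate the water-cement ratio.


w/c = water / cement
w/c = 203 / 446 = 0.455

0.455


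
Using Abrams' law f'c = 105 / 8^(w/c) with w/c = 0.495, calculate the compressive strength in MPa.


f'c = 105 / 8^0.495
= 105 / 2.799
= 37.51 MPa

37.51


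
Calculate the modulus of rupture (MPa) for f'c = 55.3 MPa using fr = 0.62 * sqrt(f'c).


fr = 0.62 * sqrt(55.3)
= 4.611 MPa

4.611


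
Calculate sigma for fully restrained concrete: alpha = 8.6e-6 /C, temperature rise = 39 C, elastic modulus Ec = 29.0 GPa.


sigma = alpha * dT * Ec
= 8.6e-6 * 39 * 29.0 * 1000
= 9.727 MPa

9.727


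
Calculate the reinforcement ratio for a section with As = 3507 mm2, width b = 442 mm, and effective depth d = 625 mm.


rho = As / (b * d)
= 3507 / (442 * 625)
= 0.0127

0.0127


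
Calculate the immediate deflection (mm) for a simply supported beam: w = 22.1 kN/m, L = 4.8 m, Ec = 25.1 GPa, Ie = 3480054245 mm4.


Convert: L = 4.8 m = 4800 mm, Ec = 25.1 GPa = 25100 MPa
delta = 5 * 22.1 * 4800^4 / (384 * 25100 * 3480054245)
= 1.75 mm

1.75


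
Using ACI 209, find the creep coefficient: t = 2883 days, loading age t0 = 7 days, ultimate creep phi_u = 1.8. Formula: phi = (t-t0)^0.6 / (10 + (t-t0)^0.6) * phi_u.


dt = 2883 - 7 = 2876
phi = 2876^0.6 / (10 + 2876^0.6) * 1.8
= 1.66

1.66


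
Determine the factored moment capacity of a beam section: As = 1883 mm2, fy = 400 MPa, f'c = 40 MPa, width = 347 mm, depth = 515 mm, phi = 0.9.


a = As * fy / (0.85 * f'c * b)
= 1883 * 400 / (0.85 * 40 * 347)
= 63.8413 mm
Mn = As * fy * (d - a/2) / 10^6
= 363.8554 kN-m
phi*Mn = 0.9 * 363.8554 = 327.47 kN-m

327.47


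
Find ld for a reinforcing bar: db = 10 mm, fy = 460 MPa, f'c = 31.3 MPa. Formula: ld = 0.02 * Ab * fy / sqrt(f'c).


Ab = pi * 10^2 / 4 = 78.54 mm2
ld = 0.02 * 78.54 * 460 / sqrt(31.3)
= 129.2 mm

129.2


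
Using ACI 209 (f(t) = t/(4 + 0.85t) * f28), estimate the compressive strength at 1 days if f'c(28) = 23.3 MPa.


f(1) = 1 / (4 + 0.85 * 1) * 23.3
= 1 / 4.85 * 23.3
= 4.8 MPa

4.8


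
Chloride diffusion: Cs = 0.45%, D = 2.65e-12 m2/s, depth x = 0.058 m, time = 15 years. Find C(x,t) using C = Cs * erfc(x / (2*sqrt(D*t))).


t_seconds = 15 * 365.25 * 24 * 3600 = 473364000.0 s
arg = 0.058 / (2 * sqrt(2.65e-12 * 473364000.0))
= 0.8188
erfc(0.8188) = 0.2469
C = 0.45 * 0.2469 = 0.1111%

0.1111


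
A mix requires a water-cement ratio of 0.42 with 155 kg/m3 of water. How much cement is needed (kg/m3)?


Cement = water / (w/c)
= 155 / 0.42
= 369.0 kg/m3

369.0


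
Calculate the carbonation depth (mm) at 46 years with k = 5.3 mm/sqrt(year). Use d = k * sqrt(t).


depth = k * sqrt(t)
= 5.3 * sqrt(46)
= 35.95 mm

35.95
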